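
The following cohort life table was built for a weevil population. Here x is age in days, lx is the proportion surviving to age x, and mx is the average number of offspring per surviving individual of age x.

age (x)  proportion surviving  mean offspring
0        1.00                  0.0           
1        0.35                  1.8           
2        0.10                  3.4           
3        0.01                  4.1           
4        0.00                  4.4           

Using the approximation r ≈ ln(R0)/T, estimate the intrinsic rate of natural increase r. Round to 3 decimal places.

0.008

R0 = Σ lx·mx = 0 + 0.63 + 0.34 + 0.041 + 0 = 1.011
Σ x·lx·mx = 1.433; T = 1.433/1.011 = 1.41741…
r ≈ ln(R0)/T = ln(1.011)/1.41741… = 0.00772… → 0.008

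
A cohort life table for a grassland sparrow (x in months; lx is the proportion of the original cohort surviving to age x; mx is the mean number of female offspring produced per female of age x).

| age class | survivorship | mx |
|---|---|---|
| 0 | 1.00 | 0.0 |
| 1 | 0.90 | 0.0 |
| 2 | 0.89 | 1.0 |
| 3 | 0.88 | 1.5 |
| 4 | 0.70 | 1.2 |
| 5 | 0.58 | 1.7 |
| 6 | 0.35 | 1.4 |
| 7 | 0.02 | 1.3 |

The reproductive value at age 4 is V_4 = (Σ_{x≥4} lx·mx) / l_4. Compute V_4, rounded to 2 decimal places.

3.35

lx·mx for x ≥ 4: 0.84, 0.986, 0.49, 0.026 → sum = 2.342
V_4 = 2.342 / l_4 = 2.342 / 0.7 = 3.345714… → 3.35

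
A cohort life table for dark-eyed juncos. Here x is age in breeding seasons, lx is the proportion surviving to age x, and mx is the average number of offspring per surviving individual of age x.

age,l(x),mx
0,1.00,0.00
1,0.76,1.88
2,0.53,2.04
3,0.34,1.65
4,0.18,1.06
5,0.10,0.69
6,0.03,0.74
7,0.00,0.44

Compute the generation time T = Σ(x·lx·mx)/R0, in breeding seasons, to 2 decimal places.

1.94

lx·mx: 0, 1.4288, 1.0812, 0.561, 0.1908, 0.069, 0.0222, 0 → R0 = 3.353
x·lx·mx: 0, 1.4288, 2.1624, 1.683, 0.7632, 0.345, 0.1332, 0 → Σ = 6.5156
T = 6.5156 / 3.353 = 1.943215… → 1.94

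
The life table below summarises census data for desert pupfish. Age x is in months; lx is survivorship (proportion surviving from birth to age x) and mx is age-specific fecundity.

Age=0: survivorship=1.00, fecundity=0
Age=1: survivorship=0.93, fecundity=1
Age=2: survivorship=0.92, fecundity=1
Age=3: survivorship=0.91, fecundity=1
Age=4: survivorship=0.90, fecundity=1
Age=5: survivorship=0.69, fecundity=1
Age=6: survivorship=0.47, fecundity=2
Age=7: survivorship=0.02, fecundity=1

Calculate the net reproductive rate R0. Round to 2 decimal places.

lx·mx by age: 0, 0.93, 0.92, 0.91, 0.9, 0.69, 0.94, 0.02
R0 = Σ lx·mx = 5.31 → 5.31

5.31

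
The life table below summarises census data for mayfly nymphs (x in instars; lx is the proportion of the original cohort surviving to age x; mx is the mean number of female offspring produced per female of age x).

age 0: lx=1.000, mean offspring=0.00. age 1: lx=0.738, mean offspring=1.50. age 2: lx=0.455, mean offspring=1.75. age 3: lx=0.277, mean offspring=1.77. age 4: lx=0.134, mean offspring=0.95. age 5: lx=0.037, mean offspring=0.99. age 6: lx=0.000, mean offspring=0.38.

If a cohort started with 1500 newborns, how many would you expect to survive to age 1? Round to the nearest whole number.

Expected survivors = N0 · l_1 = 1500 × 0.738 = 1107 → 1107

1107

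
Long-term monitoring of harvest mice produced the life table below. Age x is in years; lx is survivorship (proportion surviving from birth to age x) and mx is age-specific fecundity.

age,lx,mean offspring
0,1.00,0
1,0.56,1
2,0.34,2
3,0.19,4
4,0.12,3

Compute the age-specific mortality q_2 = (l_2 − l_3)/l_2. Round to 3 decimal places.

q_2 = (l_2 − l_3) / l_2 = (0.34 − 0.19) / 0.34
     = 0.15 / 0.34 = 0.441176… → 0.441

0.441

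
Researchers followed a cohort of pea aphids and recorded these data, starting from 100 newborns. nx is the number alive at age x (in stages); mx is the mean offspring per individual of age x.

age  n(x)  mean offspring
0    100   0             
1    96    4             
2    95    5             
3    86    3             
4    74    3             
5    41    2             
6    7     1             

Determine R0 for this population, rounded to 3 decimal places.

lx = nx/n0 = nx/100: 1, 0.96, 0.95, 0.86, 0.74, 0.41, 0.07
lx·mx by age: 0, 3.84, 4.75, 2.58, 2.22, 0.82, 0.07
R0 = Σ lx·mx = 14.28 → 14.280

14.280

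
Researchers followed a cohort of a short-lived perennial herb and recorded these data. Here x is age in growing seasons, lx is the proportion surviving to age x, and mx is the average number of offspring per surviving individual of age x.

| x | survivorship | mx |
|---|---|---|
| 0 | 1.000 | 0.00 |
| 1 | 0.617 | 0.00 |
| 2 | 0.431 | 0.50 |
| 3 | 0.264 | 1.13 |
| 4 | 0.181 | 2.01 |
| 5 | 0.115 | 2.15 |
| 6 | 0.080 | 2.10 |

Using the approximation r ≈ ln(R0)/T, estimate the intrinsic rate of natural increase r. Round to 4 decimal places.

0.0661

R0 = Σ lx·mx = 0 + 0 + 0.2155 + 0.29832 + 0.36381 + 0.24725 + 0.168 = 1.29288
Σ x·lx·mx = 5.02545; T = 5.02545/1.29288 = 3.88702…
r ≈ ln(R0)/T = ln(1.29288)/3.88702… = 0.066085… → 0.0661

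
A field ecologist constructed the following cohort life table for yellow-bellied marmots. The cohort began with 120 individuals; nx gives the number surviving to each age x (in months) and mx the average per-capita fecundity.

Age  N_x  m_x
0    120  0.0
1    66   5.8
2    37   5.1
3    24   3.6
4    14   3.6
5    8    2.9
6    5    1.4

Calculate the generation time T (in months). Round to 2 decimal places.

lx = nx/n0 = nx/120: 1, 0.55, 0.30833…, 0.2, 0.11667…, 0.06667…, 0.04167…
lx·mx: 0, 3.19, 1.5725…, 0.72, 0.42…, 0.193333…, 0.058333… → R0 = 6.154167…
x·lx·mx: 0, 3.19, 3.145…, 2.16, 1.68…, 0.966667…, 0.35… → Σ = 11.491667…
T = 11.491667… / 6.154167… = 1.867299… → 1.87

1.87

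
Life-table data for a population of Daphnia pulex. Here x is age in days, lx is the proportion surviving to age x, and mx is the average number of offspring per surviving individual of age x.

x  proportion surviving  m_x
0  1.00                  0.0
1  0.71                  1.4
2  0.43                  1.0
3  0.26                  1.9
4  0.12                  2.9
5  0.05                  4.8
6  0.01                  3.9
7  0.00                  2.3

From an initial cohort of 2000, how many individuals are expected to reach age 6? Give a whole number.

Expected survivors = N0 · l_6 = 2000 × 0.01 = 20 → 20

20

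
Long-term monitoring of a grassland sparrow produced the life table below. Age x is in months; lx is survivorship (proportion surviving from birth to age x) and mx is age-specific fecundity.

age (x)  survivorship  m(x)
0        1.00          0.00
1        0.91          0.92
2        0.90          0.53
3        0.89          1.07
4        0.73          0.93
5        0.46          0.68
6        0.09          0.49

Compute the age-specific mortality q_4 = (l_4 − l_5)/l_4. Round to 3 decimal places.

q_4 = (l_4 − l_5) / l_4 = (0.73 − 0.46) / 0.73
     = 0.27 / 0.73 = 0.369863… → 0.370

0.370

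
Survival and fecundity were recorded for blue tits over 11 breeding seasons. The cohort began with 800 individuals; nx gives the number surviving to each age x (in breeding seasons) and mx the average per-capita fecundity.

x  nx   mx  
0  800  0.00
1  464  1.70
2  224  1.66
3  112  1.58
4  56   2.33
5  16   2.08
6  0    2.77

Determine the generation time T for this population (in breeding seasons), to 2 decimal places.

1.83

lx = nx/n0 = nx/800: 1, 0.58, 0.28, 0.14, 0.07, 0.02, 0
lx·mx: 0, 0.986, 0.4648, 0.2212, 0.1631, 0.0416, 0 → R0 = 1.8767
x·lx·mx: 0, 0.986, 0.9296, 0.6636, 0.6524, 0.208, 0 → Σ = 3.4396
T = 3.4396 / 1.8767 = 1.832792… → 1.83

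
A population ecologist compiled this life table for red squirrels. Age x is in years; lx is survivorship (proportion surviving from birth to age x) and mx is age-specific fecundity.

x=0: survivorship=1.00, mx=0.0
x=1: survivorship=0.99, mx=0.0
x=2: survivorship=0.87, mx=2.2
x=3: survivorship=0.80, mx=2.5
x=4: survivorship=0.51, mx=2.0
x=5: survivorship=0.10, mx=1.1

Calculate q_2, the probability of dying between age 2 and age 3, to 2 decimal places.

0.08

q_2 = (l_2 − l_3) / l_2 = (0.87 − 0.8) / 0.87
     = 0.07 / 0.87 = 0.08046… → 0.08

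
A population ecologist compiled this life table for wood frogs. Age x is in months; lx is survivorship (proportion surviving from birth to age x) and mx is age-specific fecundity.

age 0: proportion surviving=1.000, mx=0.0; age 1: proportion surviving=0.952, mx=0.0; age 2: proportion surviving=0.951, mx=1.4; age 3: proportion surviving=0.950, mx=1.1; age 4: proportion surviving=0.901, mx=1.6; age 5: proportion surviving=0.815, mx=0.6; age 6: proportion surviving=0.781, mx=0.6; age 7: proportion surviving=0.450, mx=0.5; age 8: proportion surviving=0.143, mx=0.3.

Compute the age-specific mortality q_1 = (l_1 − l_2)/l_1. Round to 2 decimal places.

0.00

q_1 = (l_1 − l_2) / l_1 = (0.952 − 0.951) / 0.952
     = 0.001 / 0.952 = 0.00105… → 0.00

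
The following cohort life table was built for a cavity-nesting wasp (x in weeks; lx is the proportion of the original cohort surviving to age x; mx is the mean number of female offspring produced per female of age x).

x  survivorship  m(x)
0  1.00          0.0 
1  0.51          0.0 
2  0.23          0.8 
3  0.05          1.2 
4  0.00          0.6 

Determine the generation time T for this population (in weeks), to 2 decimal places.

2.25

lx·mx: 0, 0, 0.184, 0.06, 0 → R0 = 0.244
x·lx·mx: 0, 0, 0.368, 0.18, 0 → Σ = 0.548
T = 0.548 / 0.244 = 2.245902… → 2.25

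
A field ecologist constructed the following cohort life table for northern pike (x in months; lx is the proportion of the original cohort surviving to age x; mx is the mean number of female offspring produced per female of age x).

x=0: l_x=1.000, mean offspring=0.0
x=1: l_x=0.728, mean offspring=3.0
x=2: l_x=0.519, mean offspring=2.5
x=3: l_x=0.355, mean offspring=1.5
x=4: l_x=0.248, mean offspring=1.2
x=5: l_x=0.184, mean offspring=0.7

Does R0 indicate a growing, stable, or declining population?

R0 = Σ lx·mx = 0 + 2.184 + 1.2975 + 0.5325 + 0.2976 + 0.1288 = 4.4404
R0 > 1, so the population is growing.

growing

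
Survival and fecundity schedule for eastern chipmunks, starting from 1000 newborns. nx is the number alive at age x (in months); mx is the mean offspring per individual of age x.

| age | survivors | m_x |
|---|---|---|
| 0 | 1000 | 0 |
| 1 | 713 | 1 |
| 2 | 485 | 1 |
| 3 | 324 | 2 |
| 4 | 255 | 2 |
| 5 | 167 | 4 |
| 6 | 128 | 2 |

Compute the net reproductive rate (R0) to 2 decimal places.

lx = nx/n0 = nx/1000: 1, 0.713, 0.485, 0.324, 0.255, 0.167, 0.128
lx·mx by age: 0, 0.713, 0.485, 0.648, 0.51, 0.668, 0.256
R0 = Σ lx·mx = 3.28 → 3.28

3.28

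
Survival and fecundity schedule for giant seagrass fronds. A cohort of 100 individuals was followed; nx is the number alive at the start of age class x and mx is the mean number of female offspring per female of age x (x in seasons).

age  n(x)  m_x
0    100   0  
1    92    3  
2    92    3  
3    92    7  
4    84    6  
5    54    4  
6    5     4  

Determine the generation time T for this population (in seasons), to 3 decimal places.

3.087

lx = nx/n0 = nx/100: 1, 0.92, 0.92, 0.92, 0.84, 0.54, 0.05
lx·mx: 0, 2.76, 2.76, 6.44, 5.04, 2.16, 0.2 → R0 = 19.36
x·lx·mx: 0, 2.76, 5.52, 19.32, 20.16, 10.8, 1.2 → Σ = 59.76
T = 59.76 / 19.36 = 3.086777… → 3.087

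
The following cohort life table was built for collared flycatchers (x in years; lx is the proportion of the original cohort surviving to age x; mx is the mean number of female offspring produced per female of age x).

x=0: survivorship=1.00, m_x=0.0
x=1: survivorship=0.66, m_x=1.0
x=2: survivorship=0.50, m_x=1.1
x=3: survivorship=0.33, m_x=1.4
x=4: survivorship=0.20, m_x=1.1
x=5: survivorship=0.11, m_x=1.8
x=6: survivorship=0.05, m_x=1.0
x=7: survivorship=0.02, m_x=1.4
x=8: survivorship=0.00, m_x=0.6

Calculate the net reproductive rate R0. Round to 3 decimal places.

lx·mx by age: 0, 0.66, 0.55, 0.462, 0.22, 0.198, 0.05, 0.028, 0
R0 = Σ lx·mx = 2.168 → 2.168

2.168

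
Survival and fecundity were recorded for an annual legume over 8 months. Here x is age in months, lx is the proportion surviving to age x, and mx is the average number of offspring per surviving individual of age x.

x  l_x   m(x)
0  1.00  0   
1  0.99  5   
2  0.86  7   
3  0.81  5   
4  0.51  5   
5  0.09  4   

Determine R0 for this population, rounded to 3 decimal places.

lx·mx by age: 0, 4.95, 6.02, 4.05, 2.55, 0.36
R0 = Σ lx·mx = 17.93 → 17.930

17.930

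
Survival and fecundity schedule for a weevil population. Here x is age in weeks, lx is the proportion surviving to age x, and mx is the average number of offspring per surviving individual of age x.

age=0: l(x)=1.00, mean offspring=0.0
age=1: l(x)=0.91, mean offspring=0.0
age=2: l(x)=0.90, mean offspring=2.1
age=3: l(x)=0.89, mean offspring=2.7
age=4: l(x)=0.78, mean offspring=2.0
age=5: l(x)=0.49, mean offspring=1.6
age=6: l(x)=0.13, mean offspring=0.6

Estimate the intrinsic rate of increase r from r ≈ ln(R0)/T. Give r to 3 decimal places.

0.592

R0 = Σ lx·mx = 0 + 0 + 1.89 + 2.403 + 1.56 + 0.784 + 0.078 = 6.715
Σ x·lx·mx = 21.617; T = 21.617/6.715 = 3.21921…
r ≈ ln(R0)/T = ln(6.715)/3.21921… = 0.59156… → 0.592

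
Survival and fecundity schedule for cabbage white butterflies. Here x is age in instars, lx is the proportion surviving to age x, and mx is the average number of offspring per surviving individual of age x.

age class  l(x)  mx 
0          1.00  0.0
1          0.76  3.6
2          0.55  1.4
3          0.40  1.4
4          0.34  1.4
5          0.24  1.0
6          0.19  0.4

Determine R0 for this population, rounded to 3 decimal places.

lx·mx by age: 0, 2.736, 0.77, 0.56, 0.476, 0.24, 0.076
R0 = Σ lx·mx = 4.858 → 4.858

4.858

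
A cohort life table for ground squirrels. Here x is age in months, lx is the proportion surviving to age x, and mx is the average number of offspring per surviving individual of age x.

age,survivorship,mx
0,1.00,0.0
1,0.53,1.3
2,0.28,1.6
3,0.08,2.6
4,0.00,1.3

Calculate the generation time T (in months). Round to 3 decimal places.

lx·mx: 0, 0.689, 0.448, 0.208, 0 → R0 = 1.345
x·lx·mx: 0, 0.689, 0.896, 0.624, 0 → Σ = 2.209
T = 2.209 / 1.345 = 1.642379… → 1.642

1.642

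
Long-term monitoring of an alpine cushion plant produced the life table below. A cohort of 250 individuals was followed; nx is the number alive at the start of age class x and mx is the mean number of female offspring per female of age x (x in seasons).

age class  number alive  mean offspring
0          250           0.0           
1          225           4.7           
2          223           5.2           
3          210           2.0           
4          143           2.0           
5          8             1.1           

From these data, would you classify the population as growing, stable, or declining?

growing

lx = nx/n0 = nx/250: 1, 0.9, 0.892, 0.84, 0.572, 0.032
R0 = Σ lx·mx = 0 + 4.23 + 4.6384 + 1.68 + 1.144 + 0.0352 = 11.7276
R0 > 1, so the population is growing.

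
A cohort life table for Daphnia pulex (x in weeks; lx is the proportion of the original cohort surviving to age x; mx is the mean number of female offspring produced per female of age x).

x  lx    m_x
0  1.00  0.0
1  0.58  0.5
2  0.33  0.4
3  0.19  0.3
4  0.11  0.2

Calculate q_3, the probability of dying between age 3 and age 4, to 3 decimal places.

0.421

q_3 = (l_3 − l_4) / l_3 = (0.19 − 0.11) / 0.19
     = 0.08 / 0.19 = 0.421053… → 0.421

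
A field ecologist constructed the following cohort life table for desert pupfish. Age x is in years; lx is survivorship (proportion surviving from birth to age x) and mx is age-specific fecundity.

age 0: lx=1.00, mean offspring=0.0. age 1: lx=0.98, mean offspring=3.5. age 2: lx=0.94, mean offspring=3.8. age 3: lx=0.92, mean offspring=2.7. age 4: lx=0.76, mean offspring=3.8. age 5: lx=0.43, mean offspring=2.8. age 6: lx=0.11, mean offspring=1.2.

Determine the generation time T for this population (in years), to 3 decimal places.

2.654

lx·mx: 0, 3.43, 3.572, 2.484, 2.888, 1.204, 0.132 → R0 = 13.71
x·lx·mx: 0, 3.43, 7.144, 7.452, 11.552, 6.02, 0.792 → Σ = 36.39
T = 36.39 / 13.71 = 2.654267… → 2.654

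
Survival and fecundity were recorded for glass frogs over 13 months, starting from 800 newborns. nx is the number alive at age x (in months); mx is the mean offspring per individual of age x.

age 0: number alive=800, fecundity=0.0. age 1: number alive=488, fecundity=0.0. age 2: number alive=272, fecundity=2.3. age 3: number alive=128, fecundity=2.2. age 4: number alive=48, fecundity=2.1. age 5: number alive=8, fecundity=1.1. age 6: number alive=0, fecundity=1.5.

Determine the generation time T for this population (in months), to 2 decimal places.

lx = nx/n0 = nx/800: 1, 0.61, 0.34, 0.16, 0.06, 0.01, 0
lx·mx: 0, 0, 0.782, 0.352, 0.126, 0.011, 0 → R0 = 1.271
x·lx·mx: 0, 0, 1.564, 1.056, 0.504, 0.055, 0 → Σ = 3.179
T = 3.179 / 1.271 = 2.50118… → 2.50

2.50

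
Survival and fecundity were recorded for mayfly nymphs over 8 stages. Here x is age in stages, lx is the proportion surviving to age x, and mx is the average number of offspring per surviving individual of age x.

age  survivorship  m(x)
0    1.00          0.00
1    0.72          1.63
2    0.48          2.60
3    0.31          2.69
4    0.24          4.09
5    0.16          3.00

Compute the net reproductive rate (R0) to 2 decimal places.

lx·mx by age: 0, 1.1736, 1.248, 0.8339, 0.9816, 0.48
R0 = Σ lx·mx = 4.7171 → 4.72

4.72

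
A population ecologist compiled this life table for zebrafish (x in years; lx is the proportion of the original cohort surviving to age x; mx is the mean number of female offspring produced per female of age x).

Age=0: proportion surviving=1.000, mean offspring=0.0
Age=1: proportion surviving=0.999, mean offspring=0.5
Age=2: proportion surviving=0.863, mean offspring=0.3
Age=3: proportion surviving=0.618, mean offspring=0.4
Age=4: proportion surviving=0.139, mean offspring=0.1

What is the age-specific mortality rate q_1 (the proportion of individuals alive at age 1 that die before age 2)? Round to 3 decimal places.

q_1 = (l_1 − l_2) / l_1 = (0.999 − 0.863) / 0.999
     = 0.136 / 0.999 = 0.136136… → 0.136

0.136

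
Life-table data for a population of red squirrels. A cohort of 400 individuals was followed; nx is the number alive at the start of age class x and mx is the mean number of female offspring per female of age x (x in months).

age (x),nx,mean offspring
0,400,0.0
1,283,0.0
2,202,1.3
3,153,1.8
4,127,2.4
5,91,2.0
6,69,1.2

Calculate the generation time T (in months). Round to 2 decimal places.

3.59

lx = nx/n0 = nx/400: 1, 0.7075, 0.505, 0.3825, 0.3175, 0.2275, 0.1725
lx·mx: 0, 0, 0.6565, 0.6885, 0.762, 0.455, 0.207 → R0 = 2.769
x·lx·mx: 0, 0, 1.313, 2.0655, 3.048, 2.275, 1.242 → Σ = 9.9435
T = 9.9435 / 2.769 = 3.591008… → 3.59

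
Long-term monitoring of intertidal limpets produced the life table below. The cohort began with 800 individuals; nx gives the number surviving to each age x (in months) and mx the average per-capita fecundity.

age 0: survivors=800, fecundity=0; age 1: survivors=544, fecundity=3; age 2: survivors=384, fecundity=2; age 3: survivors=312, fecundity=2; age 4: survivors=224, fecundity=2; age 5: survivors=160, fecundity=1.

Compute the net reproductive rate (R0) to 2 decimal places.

4.54

lx = nx/n0 = nx/800: 1, 0.68, 0.48, 0.39, 0.28, 0.2
lx·mx by age: 0, 2.04, 0.96, 0.78, 0.56, 0.2
R0 = Σ lx·mx = 4.54 → 4.54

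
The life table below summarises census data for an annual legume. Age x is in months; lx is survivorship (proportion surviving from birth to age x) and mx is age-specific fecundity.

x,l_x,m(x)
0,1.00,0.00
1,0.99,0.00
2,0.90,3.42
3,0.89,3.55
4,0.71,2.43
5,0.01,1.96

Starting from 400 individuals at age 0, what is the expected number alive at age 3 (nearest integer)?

356

Expected survivors = N0 · l_3 = 400 × 0.89 = 356 → 356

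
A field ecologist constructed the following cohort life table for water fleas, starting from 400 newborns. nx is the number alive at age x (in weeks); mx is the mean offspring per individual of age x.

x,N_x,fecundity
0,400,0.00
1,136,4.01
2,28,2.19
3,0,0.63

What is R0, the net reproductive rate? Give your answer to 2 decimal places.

lx = nx/n0 = nx/400: 1, 0.34, 0.07, 0
lx·mx by age: 0, 1.3634, 0.1533, 0
R0 = Σ lx·mx = 1.5167 → 1.52

1.52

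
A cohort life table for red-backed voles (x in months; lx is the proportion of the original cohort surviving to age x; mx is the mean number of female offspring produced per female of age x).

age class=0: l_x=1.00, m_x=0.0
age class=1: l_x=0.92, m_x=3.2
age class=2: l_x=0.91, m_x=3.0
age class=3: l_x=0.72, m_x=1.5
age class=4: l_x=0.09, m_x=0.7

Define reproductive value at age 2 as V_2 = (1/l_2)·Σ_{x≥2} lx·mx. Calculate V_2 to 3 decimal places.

lx·mx for x ≥ 2: 2.73, 1.08, 0.063 → sum = 3.873
V_2 = 3.873 / l_2 = 3.873 / 0.91 = 4.256044… → 4.256

4.256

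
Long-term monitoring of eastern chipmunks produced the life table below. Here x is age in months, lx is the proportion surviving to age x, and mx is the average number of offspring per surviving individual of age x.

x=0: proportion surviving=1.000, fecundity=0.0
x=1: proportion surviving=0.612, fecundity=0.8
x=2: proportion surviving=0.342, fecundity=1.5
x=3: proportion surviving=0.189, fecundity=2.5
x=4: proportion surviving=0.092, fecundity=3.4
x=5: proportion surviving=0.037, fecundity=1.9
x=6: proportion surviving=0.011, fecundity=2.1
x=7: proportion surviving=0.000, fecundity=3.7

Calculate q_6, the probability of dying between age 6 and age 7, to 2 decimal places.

1.00

q_6 = (l_6 − l_7) / l_6 = (0.011 − 0) / 0.011
     = 0.011 / 0.011 = 1 → 1.00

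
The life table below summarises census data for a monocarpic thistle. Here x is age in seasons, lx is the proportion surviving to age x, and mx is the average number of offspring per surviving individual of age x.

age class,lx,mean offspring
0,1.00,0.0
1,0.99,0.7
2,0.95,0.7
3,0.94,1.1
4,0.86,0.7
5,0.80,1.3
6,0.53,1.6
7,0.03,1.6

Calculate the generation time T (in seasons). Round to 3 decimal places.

lx·mx: 0, 0.693, 0.665, 1.034, 0.602, 1.04, 0.848, 0.048 → R0 = 4.93
x·lx·mx: 0, 0.693, 1.33, 3.102, 2.408, 5.2, 5.088, 0.336 → Σ = 18.157
T = 18.157 / 4.93 = 3.682961… → 3.683

3.683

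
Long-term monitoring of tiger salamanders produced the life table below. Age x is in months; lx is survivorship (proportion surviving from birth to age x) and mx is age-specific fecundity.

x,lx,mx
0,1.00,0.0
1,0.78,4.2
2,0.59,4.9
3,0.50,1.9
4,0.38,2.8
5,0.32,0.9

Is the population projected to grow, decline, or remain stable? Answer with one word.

R0 = Σ lx·mx = 0 + 3.276 + 2.891 + 0.95 + 1.064 + 0.288 = 8.469
R0 > 1, so the population is growing.

growing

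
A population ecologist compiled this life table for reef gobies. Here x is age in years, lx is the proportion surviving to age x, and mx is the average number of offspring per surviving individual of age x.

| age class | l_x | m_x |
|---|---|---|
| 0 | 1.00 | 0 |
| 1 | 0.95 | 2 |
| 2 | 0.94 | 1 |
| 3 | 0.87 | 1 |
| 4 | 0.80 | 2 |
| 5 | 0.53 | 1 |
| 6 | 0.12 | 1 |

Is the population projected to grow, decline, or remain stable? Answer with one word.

growing

R0 = Σ lx·mx = 0 + 1.9 + 0.94 + 0.87 + 1.6 + 0.53 + 0.12 = 5.96
R0 > 1, so the population is growing.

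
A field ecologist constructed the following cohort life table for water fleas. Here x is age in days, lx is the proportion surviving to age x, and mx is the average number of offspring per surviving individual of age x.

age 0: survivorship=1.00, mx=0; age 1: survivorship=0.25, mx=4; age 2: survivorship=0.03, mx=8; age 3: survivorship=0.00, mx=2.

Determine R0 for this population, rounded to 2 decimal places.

lx·mx by age: 0, 1, 0.24, 0
R0 = Σ lx·mx = 1.24 → 1.24

1.24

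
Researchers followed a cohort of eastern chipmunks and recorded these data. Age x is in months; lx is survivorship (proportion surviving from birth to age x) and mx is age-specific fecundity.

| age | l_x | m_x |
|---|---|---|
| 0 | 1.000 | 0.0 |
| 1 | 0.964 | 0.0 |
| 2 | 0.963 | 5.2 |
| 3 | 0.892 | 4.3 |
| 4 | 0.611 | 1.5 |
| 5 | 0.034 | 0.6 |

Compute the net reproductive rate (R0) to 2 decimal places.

lx·mx by age: 0, 0, 5.0076, 3.8356, 0.9165, 0.0204
R0 = Σ lx·mx = 9.7801 → 9.78

9.78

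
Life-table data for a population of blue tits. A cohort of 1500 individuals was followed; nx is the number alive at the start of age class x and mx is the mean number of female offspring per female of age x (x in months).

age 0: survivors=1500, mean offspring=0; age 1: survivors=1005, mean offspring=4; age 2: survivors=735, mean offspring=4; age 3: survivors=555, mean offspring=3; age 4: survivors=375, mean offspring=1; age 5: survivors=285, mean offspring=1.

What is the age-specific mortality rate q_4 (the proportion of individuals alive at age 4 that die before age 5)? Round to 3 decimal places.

lx = nx/n0 = nx/1500: 1, 0.67, 0.49, 0.37, 0.25, 0.19
q_4 = (l_4 − l_5) / l_4 = (0.25 − 0.19) / 0.25
     = 0.06 / 0.25 = 0.24 → 0.240

0.240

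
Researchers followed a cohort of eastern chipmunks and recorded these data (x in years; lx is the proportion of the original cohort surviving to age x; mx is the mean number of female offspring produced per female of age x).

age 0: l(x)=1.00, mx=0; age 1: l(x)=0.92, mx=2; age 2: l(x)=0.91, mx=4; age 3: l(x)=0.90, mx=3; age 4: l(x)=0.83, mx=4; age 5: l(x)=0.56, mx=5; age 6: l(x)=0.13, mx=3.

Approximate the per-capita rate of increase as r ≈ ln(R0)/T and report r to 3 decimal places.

R0 = Σ lx·mx = 0 + 1.84 + 3.64 + 2.7 + 3.32 + 2.8 + 0.39 = 14.69
Σ x·lx·mx = 46.84; T = 46.84/14.69 = 3.18856…
r ≈ ln(R0)/T = ln(14.69)/3.18856… = 0.84275… → 0.843

0.843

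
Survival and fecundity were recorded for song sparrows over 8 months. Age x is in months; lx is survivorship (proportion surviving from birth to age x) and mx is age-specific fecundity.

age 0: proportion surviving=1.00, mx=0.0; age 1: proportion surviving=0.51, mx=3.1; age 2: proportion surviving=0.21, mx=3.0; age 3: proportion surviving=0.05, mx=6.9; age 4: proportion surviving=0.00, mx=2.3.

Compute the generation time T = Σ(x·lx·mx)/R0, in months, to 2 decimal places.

lx·mx: 0, 1.581, 0.63, 0.345, 0 → R0 = 2.556
x·lx·mx: 0, 1.581, 1.26, 1.035, 0 → Σ = 3.876
T = 3.876 / 2.556 = 1.516432… → 1.52

1.52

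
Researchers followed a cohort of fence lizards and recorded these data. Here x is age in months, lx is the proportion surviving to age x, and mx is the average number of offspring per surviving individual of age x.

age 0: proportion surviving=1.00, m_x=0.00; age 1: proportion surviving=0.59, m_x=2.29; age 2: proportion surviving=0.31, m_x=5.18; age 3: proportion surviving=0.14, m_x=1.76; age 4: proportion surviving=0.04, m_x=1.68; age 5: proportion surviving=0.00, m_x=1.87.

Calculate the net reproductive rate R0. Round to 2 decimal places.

lx·mx by age: 0, 1.3511, 1.6058, 0.2464, 0.0672, 0
R0 = Σ lx·mx = 3.2705 → 3.27

3.27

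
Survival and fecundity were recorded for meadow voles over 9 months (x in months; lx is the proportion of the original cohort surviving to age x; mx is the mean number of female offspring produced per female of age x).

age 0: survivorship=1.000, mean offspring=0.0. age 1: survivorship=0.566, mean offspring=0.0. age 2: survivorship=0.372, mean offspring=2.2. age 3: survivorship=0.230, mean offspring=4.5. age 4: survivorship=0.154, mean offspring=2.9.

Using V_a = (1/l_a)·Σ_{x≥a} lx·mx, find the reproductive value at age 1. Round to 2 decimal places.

lx·mx for x ≥ 1: 0, 0.8184, 1.035, 0.4466 → sum = 2.3
V_1 = 2.3 / l_1 = 2.3 / 0.566 = 4.063604… → 4.06

4.06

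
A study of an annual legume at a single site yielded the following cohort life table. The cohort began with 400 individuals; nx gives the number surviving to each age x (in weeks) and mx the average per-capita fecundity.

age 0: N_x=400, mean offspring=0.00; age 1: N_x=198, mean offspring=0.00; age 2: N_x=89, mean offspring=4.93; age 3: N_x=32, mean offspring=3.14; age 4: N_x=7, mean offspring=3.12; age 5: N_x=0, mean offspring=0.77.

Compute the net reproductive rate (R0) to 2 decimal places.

1.40

lx = nx/n0 = nx/400: 1, 0.495, 0.2225, 0.08, 0.0175, 0
lx·mx by age: 0, 0, 1.096925, 0.2512, 0.0546, 0
R0 = Σ lx·mx = 1.402725 → 1.40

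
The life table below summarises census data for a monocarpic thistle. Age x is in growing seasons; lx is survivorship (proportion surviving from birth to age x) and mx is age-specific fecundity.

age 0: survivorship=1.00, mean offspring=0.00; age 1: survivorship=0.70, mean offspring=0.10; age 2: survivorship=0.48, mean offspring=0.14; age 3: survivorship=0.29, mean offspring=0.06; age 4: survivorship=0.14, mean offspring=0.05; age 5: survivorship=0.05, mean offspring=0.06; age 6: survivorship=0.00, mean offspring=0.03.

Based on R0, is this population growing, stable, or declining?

declining

R0 = Σ lx·mx = 0 + 0.07 + 0.0672 + 0.0174 + 0.007 + 0.003 + 0 = 0.1646
R0 < 1, so the population is declining.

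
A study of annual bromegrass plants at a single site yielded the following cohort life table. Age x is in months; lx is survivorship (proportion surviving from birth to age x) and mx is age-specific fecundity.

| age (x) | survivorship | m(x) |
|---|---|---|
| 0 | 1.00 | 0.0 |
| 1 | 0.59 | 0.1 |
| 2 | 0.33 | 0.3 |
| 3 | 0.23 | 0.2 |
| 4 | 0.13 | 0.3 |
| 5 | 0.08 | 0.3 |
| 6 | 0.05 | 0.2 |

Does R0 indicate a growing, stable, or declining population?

declining

R0 = Σ lx·mx = 0 + 0.059 + 0.099 + 0.046 + 0.039 + 0.024 + 0.01 = 0.277
R0 < 1, so the population is declining.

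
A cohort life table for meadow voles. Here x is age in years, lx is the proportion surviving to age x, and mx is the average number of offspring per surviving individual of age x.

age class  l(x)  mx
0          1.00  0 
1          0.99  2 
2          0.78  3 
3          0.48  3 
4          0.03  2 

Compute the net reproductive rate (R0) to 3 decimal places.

lx·mx by age: 0, 1.98, 2.34, 1.44, 0.06
R0 = Σ lx·mx = 5.82 → 5.820

5.820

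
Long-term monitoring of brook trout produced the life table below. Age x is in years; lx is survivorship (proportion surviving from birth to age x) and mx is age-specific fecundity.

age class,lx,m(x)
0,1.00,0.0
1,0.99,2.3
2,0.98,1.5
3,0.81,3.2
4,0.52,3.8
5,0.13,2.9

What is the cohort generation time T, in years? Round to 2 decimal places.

2.62

lx·mx: 0, 2.277, 1.47, 2.592, 1.976, 0.377 → R0 = 8.692
x·lx·mx: 0, 2.277, 2.94, 7.776, 7.904, 1.885 → Σ = 22.782
T = 22.782 / 8.692 = 2.621031… → 2.62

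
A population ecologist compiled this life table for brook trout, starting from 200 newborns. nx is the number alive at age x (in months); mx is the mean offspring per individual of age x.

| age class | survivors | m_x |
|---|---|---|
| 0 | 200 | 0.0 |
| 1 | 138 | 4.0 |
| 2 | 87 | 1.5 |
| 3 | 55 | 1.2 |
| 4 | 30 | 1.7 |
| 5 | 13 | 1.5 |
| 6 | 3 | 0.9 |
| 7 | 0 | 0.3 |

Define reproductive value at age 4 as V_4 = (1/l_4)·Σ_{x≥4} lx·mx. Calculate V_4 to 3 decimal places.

2.440

lx = nx/n0 = nx/200: 1, 0.69, 0.435, 0.275, 0.15, 0.065, 0.015, 0
lx·mx for x ≥ 4: 0.255, 0.0975, 0.0135, 0 → sum = 0.366
V_4 = 0.366 / l_4 = 0.366 / 0.15 = 2.44 → 2.440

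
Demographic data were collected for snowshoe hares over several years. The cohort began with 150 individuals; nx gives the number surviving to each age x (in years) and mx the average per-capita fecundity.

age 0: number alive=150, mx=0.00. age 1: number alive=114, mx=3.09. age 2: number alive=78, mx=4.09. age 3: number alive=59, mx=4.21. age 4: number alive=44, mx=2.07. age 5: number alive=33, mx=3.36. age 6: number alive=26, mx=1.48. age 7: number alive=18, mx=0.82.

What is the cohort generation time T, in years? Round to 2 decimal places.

2.54

lx = nx/n0 = nx/150: 1, 0.76, 0.52, 0.39333…, 0.29333…, 0.22, 0.17333…, 0.12
lx·mx: 0, 2.3484, 2.1268, 1.655933…, 0.6072…, 0.7392, 0.256533…, 0.0984 → R0 = 7.832467…
x·lx·mx: 0, 2.3484, 4.2536, 4.9678…, 2.4288…, 3.696, 1.5392…, 0.6888 → Σ = 19.9226…
T = 19.9226… / 7.832467… = 2.543592… → 2.54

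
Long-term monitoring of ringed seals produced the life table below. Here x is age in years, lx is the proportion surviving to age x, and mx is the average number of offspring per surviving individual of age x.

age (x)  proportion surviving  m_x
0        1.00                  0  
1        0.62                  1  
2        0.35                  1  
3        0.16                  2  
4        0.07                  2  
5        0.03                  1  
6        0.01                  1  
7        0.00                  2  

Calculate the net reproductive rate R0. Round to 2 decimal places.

lx·mx by age: 0, 0.62, 0.35, 0.32, 0.14, 0.03, 0.01, 0
R0 = Σ lx·mx = 1.47 → 1.47

1.47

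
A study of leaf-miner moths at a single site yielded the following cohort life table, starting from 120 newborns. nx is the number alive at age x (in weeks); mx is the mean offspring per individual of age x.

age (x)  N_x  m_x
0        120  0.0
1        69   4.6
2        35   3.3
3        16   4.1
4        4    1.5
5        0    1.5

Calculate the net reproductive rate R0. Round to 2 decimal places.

lx = nx/n0 = nx/120: 1, 0.575, 0.29167…, 0.13333…, 0.03333…, 0
lx·mx by age: 0, 2.645, 0.9625…, 0.546667…, 0.05…, 0
R0 = Σ lx·mx = 4.204167… → 4.20

4.20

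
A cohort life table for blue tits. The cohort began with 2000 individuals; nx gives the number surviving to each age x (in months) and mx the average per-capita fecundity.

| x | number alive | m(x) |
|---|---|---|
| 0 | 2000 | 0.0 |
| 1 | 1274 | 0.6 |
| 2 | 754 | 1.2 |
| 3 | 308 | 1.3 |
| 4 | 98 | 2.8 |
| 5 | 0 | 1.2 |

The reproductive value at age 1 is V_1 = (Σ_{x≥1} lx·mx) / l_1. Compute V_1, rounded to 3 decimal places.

1.840

lx = nx/n0 = nx/2000: 1, 0.637, 0.377, 0.154, 0.049, 0
lx·mx for x ≥ 1: 0.3822, 0.4524, 0.2002, 0.1372, 0 → sum = 1.172
V_1 = 1.172 / l_1 = 1.172 / 0.637 = 1.839874… → 1.840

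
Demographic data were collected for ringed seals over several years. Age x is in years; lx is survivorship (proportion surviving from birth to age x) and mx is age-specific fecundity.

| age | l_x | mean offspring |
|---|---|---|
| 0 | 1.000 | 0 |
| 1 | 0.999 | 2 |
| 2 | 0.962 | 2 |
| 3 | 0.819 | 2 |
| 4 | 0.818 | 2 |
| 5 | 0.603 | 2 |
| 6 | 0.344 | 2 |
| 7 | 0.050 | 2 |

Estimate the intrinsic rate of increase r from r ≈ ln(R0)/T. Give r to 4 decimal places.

R0 = Σ lx·mx = 0 + 1.998 + 1.924 + 1.638 + 1.636 + 1.206 + 0.688 + 0.1 = 9.19
Σ x·lx·mx = 28.162; T = 28.162/9.19 = 3.06442…
r ≈ ln(R0)/T = ln(9.19)/3.06442… = 0.723829… → 0.7238

0.7238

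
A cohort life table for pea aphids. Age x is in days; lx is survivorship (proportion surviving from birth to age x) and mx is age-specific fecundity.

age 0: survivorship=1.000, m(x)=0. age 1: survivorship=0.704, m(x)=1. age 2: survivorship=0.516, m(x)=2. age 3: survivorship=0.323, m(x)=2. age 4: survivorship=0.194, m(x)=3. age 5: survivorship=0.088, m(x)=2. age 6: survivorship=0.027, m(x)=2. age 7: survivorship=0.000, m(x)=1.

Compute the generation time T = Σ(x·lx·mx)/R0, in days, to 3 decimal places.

lx·mx: 0, 0.704, 1.032, 0.646, 0.582, 0.176, 0.054, 0 → R0 = 3.194
x·lx·mx: 0, 0.704, 2.064, 1.938, 2.328, 0.88, 0.324, 0 → Σ = 8.238
T = 8.238 / 3.194 = 2.579211… → 2.579

2.579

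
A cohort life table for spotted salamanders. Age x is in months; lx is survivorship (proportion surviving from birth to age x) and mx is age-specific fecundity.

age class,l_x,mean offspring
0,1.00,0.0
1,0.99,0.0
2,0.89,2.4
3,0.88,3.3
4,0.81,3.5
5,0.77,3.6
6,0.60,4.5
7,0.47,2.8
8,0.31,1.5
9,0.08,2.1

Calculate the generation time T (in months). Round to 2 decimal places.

4.50

lx·mx: 0, 0, 2.136, 2.904, 2.835, 2.772, 2.7, 1.316, 0.465, 0.168 → R0 = 15.296
x·lx·mx: 0, 0, 4.272, 8.712, 11.34, 13.86, 16.2, 9.212, 3.72, 1.512 → Σ = 68.828
T = 68.828 / 15.296 = 4.499738… → 4.50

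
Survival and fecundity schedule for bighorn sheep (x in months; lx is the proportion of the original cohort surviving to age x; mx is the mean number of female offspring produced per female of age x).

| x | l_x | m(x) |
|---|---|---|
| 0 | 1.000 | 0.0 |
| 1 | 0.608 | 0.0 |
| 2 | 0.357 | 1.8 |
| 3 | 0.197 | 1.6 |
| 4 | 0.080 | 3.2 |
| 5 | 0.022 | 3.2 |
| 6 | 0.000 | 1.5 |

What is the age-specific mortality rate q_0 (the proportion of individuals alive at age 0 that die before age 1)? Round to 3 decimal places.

q_0 = (l_0 − l_1) / l_0 = (1 − 0.608) / 1
     = 0.392 / 1 = 0.392 → 0.392

0.392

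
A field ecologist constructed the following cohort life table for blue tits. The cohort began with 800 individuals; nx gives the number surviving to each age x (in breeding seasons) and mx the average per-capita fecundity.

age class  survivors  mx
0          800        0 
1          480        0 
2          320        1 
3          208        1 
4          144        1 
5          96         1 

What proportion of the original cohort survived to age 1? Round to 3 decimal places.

0.600

l_1 = n_1/n_0 = 480/800 = 0.6 → 0.600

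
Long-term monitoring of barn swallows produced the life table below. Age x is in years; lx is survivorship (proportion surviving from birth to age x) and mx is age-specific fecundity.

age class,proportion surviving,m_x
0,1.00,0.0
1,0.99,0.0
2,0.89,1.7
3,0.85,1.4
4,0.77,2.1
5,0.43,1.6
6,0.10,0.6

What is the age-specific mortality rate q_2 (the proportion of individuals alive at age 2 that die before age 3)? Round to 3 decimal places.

q_2 = (l_2 − l_3) / l_2 = (0.89 − 0.85) / 0.89
     = 0.04 / 0.89 = 0.044944… → 0.045

0.045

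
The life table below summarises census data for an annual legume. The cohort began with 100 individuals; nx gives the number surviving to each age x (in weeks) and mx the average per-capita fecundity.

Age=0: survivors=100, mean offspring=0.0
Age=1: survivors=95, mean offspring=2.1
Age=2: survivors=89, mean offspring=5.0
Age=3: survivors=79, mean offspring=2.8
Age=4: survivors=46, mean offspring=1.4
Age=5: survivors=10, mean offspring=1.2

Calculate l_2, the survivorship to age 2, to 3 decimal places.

l_2 = n_2/n_0 = 89/100 = 0.89 → 0.890

0.890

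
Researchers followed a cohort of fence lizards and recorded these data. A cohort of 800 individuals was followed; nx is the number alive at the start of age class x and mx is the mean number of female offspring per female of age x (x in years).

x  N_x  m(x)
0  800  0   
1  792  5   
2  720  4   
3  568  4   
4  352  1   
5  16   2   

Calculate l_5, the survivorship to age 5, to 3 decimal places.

0.020

l_5 = n_5/n_0 = 16/800 = 0.02 → 0.020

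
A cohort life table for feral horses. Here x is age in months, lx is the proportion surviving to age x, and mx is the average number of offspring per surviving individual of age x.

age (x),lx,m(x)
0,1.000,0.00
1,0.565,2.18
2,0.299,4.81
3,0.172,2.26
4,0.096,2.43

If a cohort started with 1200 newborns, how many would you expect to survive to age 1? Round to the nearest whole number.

678

Expected survivors = N0 · l_1 = 1200 × 0.565 = 678 → 678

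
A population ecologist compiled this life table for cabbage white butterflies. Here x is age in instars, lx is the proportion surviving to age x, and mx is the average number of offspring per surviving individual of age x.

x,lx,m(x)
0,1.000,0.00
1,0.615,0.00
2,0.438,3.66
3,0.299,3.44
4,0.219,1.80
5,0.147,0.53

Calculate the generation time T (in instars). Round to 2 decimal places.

2.66

lx·mx: 0, 0, 1.60308, 1.02856, 0.3942, 0.07791 → R0 = 3.10375
x·lx·mx: 0, 0, 3.20616, 3.08568, 1.5768, 0.38955 → Σ = 8.25819
T = 8.25819 / 3.10375 = 2.660714… → 2.66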